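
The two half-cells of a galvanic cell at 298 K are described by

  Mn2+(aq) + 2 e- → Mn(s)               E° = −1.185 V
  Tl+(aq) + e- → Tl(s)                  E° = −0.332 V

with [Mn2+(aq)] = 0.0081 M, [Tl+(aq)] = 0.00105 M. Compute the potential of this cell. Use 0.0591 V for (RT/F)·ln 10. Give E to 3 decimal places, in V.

Since E°(Tl⁺/Tl) > E°(Mn²⁺/Mn), Tl⁺/Tl serves as the cathode.
E°cell = E°cat − E°an = −0.332 − (−1.185) = +0.853 V; n = 2.
For the overall reaction 2 Tl+(aq) + Mn(s) → 2 Tl(s) + Mn2+(aq), Q = [Mn2+(aq)] / [Tl+(aq)]^2 = 7.35×10^3, giving log Q = 3.866.
E = E° − (0.0591/n)·log Q = +0.853 − (0.0591/2)(3.866) = +0.739 V.

+0.739 V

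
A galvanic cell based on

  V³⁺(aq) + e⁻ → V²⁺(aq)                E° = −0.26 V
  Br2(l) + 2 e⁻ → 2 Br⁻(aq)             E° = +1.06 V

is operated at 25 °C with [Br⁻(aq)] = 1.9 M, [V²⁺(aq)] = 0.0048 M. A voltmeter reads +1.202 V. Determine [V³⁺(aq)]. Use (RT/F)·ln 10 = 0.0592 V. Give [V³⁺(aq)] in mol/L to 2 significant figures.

Br₂/Br⁻ is the cathode (higher E°); E°cell = +1.06 − (−0.26) = +1.32 V with n = 2.
Rearranging E = E° − (0.0592/n)·log Q gives log Q = 2(+1.32 − (+1.202))/0.0592 = 3.986.
Balancing electrons gives Br2(l) + 2 V²⁺(aq) → 2 Br⁻(aq) + 2 V³⁺(aq); thus Q = ([Br⁻(aq)]^2·[V³⁺(aq)]^2) / [V²⁺(aq)]^2.
Substituting the known concentrations and solving, log [V³⁺(aq)] = −0.605 and [V³⁺(aq)] = 0.25 M.

0.25 M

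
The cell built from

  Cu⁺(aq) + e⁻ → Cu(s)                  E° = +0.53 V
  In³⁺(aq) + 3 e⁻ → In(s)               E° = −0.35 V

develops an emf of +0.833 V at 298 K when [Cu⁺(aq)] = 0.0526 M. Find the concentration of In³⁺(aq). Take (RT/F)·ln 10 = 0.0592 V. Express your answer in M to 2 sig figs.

0.035 M

The Cu⁺/Cu couple has the larger reduction potential, so it is the cathode: E°cell = +0.53 − (−0.35) = +0.88 V and n = 3.
Since E = E° − (0.0592/n)·log Q, log Q = n(E° − E)/0.0592 = 2.382.
For 3 Cu⁺(aq) + In(s) → 3 Cu(s) + In³⁺(aq), the reaction quotient is Q = [In³⁺(aq)] / [Cu⁺(aq)]^3.
Isolating [In³⁺(aq)] in Q = 10^{2.382} yields log [In³⁺(aq)] = −1.455, i.e. 0.035 M.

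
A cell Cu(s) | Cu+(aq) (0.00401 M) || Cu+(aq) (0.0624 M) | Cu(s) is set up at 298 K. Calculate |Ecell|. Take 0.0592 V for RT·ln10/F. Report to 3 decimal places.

0.071 V

For a concentration cell E°cell = 0, since both electrodes use the same couple.
The compartment with the higher Cu+(aq) concentration (0.0624 M) acts as the cathode; ions are reduced there and produced at the dilute (0.00401 M) anode.
With n = 1, Ecell = −(0.0592/1)·log([dilute]/[conc]) = −(0.0592/1)·log(0.00401/0.0624) = +0.071 V.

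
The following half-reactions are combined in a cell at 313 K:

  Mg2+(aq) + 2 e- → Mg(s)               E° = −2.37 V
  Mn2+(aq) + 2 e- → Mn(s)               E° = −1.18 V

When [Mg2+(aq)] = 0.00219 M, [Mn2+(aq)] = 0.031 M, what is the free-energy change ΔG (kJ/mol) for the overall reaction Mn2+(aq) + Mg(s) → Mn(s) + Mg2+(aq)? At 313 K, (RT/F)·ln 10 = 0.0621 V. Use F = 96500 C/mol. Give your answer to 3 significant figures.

With Mn²⁺/Mn reduced at the cathode, E°cell = −1.18 − (−2.37) = +1.19 V and n = 2.
The reaction quotient is [Mg2+(aq)] / [Mn2+(aq)] = 0.0706; by Nernst, E = +1.19 − (0.0621/2)(−1.151) = +1.2257 V.
Then ΔG = −nFE = −2 × 96500 × +1.2257 J/mol = −237 kJ/mol.

−237 kJ/mol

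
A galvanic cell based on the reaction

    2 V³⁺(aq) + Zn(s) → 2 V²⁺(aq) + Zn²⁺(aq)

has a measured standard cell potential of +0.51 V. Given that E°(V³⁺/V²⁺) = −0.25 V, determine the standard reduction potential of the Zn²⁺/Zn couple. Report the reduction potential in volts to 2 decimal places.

In the reaction as written the V³⁺/V²⁺ couple is reduced (cathode) and Zn²⁺/Zn is oxidized (anode), so E°cell = E°(V³⁺/V²⁺) − E°(Zn²⁺/Zn).
E°(Zn²⁺/Zn) = E°(cathode) − E°cell = −0.25 − (+0.51) = −0.76 V.

−0.76 V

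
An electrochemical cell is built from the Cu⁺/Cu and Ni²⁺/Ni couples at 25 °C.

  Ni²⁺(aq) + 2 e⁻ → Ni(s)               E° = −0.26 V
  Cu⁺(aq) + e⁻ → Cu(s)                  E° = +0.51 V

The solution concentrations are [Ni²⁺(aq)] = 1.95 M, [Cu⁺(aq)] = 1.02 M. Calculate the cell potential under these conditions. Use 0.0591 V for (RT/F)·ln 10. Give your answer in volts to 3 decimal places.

Since E°(Cu⁺/Cu) > E°(Ni²⁺/Ni), Cu⁺/Cu serves as the cathode.
The standard potential is +0.51 − (−0.26) = +0.77 V and the balanced reaction transfers n = 2 electrons.
Balancing gives 2 Cu⁺(aq) + Ni(s) → 2 Cu(s) + Ni²⁺(aq); hence Q = [Ni²⁺(aq)] / [Cu⁺(aq)]^2 = 1.87 (log Q = 0.273).
By the Nernst equation, E = +0.77 − (0.0591/2)·(0.273) = +0.762 V.

+0.762 V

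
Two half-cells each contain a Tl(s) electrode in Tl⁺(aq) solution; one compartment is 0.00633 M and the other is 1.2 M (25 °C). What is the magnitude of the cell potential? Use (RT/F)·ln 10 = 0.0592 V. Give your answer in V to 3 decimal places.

For a concentration cell E°cell = 0, since both electrodes use the same couple.
The compartment with the higher Tl⁺(aq) concentration (1.2 M) acts as the cathode; ions are reduced there and produced at the dilute (0.00633 M) anode.
With n = 1, Ecell = −(0.0592/1)·log([dilute]/[conc]) = −(0.0592/1)·log(0.00633/1.2) = +0.135 V.

0.135 V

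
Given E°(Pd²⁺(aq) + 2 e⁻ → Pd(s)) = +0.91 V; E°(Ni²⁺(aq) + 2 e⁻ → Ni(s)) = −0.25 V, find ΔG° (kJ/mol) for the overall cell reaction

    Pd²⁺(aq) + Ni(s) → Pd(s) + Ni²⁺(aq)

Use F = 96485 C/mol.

−224 kJ/mol

In the reaction as written Pd²⁺(aq) is reduced, so the Pd²⁺/Pd couple is the cathode and Ni²⁺/Ni is the anode.
E°cell = +0.91 − (−0.25) = +1.16 V; balancing electrons gives n = 2.
ΔG° = −nFE°cell = −(2)(96485)(+1.16) J/mol = −224 kJ/mol.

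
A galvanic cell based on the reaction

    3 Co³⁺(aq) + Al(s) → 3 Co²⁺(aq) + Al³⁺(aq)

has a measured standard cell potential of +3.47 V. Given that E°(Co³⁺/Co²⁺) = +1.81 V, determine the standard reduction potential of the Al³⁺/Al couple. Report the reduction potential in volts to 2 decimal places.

−1.66 V

In the reaction as written the Co³⁺/Co²⁺ couple is reduced (cathode) and Al³⁺/Al is oxidized (anode), so E°cell = E°(Co³⁺/Co²⁺) − E°(Al³⁺/Al).
E°(Al³⁺/Al) = E°(cathode) − E°cell = +1.81 − (+3.47) = −1.66 V.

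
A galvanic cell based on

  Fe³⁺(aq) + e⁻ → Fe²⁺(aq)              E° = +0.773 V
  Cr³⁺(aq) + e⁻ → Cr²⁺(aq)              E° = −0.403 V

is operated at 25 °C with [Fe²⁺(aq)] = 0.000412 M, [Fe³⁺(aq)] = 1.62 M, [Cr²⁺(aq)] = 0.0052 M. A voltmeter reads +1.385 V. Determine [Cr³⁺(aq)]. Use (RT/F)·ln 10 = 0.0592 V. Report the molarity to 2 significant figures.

0.0060 M

Fe³⁺/Fe²⁺ is the cathode (higher E°); E°cell = +0.773 − (−0.403) = +1.176 V with n = 1.
From the Nernst equation, log Q = n(E° − E)/0.0592 = 1·(+1.176 − (+1.385))/0.0592 = −3.530.
The balanced reaction is Fe³⁺(aq) + Cr²⁺(aq) → Fe²⁺(aq) + Cr³⁺(aq), so Q = ([Fe²⁺(aq)]·[Cr³⁺(aq)]) / ([Fe³⁺(aq)]·[Cr²⁺(aq)]).
Solving for the unknown gives log [Cr³⁺(aq)] = −2.219, so [Cr³⁺(aq)] ≈ 0.0060 M.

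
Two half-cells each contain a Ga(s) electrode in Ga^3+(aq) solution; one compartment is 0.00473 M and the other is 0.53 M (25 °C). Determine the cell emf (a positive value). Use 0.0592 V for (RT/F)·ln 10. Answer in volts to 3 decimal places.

For a concentration cell E°cell = 0, since both electrodes use the same couple.
The compartment with the higher Ga^3+(aq) concentration (0.53 M) acts as the cathode; ions are reduced there and produced at the dilute (0.00473 M) anode.
With n = 3, Ecell = −(0.0592/3)·log([dilute]/[conc]) = −(0.0592/3)·log(0.00473/0.53) = +0.040 V.

0.040 V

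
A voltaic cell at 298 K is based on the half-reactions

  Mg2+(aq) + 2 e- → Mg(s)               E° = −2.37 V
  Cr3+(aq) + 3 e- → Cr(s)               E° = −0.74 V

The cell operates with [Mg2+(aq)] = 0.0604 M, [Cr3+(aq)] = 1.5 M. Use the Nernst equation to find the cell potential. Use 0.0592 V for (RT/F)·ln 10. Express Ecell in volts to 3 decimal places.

The Cr³⁺/Cr couple has the more positive E°, so it is the cathode; Mg²⁺/Mg is the anode.
E°cell = −0.74 − (−2.37) = +1.63 V, with n = 6 electrons transferred.
For the overall reaction 2 Cr3+(aq) + 3 Mg(s) → 2 Cr(s) + 3 Mg2+(aq), Q = [Mg2+(aq)]^3 / [Cr3+(aq)]^2 = 9.79×10^−5, giving log Q = −4.009.
Applying E = E° − (RT ln10/nF)·log Q gives +1.63 − (0.0592/6)(−4.009) = +1.670 V.

+1.670 V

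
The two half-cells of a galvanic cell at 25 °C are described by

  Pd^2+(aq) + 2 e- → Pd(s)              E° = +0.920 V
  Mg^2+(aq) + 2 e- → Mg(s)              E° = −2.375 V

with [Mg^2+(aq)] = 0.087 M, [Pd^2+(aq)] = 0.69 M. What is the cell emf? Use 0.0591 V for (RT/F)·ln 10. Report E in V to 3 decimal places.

The Pd²⁺/Pd couple has the more positive E°, so it is the cathode; Mg²⁺/Mg is the anode.
E°cell = E°cat − E°an = +0.920 − (−2.375) = +3.295 V; n = 2.
Balancing gives Pd^2+(aq) + Mg(s) → Pd(s) + Mg^2+(aq); hence Q = [Mg^2+(aq)] / [Pd^2+(aq)] = 0.126 (log Q = −0.899).
E = E° − (0.0591/n)·log Q = +3.295 − (0.0591/2)(−0.899) = +3.322 V.

+3.322 V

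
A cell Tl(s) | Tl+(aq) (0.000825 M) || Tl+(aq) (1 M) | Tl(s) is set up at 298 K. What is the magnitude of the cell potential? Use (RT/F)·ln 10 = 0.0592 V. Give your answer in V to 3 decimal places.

0.183 V

For a concentration cell E°cell = 0, since both electrodes use the same couple.
The compartment with the higher Tl+(aq) concentration (1 M) acts as the cathode; ions are reduced there and produced at the dilute (0.000825 M) anode.
With n = 1, Ecell = −(0.0592/1)·log([dilute]/[conc]) = −(0.0592/1)·log(0.000825/1) = +0.183 V.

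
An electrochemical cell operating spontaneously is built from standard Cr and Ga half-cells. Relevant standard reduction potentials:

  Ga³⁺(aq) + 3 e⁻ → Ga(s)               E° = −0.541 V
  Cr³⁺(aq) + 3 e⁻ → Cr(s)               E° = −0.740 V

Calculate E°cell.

Of the two couples in this cell, the one with the more positive reduction potential is reduced at the cathode: here that is Ga³⁺/Ga (−0.541 V); Cr³⁺/Cr (−0.740 V) is the anode.
E°cell = E°(cathode) − E°(anode) = −0.541 − (−0.740) = +0.199 V.

+0.199 V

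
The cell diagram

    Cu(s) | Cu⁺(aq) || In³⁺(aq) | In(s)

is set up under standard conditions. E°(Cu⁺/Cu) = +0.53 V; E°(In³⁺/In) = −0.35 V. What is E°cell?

By convention the left-hand electrode in cell notation is the anode (oxidation) and the right-hand electrode is the cathode (reduction).
E°cell = E°(right) − E°(left) = −0.35 − (+0.53) = −0.88 V.
The negative sign shows that, as written, the cell would require an external voltage to drive the reaction.

−0.88 V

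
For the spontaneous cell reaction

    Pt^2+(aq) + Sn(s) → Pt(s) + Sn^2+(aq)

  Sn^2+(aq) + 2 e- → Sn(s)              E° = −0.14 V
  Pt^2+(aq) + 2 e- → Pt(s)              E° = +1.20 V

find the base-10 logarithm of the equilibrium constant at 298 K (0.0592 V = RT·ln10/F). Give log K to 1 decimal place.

log K = 45.3

The Pt²⁺/Pt couple is reduced (cathode); E°cell = +1.20 − (−0.14) = +1.34 V with n = 2.
At equilibrium E = 0, so log K = nE°cell / 0.0592 = (2)(+1.34) / 0.0592 = 45.3.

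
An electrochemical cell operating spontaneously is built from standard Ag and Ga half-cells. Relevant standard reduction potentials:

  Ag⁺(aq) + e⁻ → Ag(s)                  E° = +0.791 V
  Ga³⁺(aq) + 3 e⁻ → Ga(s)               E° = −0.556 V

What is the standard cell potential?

+1.347 V

Of the two couples in this cell, the one with the more positive reduction potential is reduced at the cathode: here that is Ag⁺/Ag (+0.791 V); Ga³⁺/Ga (−0.556 V) is the anode.
E°cell = E°(cathode) − E°(anode) = +0.791 − (−0.556) = +1.347 V.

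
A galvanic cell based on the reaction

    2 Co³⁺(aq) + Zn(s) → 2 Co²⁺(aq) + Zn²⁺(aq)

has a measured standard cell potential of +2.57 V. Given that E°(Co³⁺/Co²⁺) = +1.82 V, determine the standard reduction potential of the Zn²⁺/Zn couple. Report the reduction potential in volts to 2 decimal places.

In the reaction as written the Co³⁺/Co²⁺ couple is reduced (cathode) and Zn²⁺/Zn is oxidized (anode), so E°cell = E°(Co³⁺/Co²⁺) − E°(Zn²⁺/Zn).
E°(Zn²⁺/Zn) = E°(cathode) − E°cell = +1.82 − (+2.57) = −0.75 V.

−0.75 V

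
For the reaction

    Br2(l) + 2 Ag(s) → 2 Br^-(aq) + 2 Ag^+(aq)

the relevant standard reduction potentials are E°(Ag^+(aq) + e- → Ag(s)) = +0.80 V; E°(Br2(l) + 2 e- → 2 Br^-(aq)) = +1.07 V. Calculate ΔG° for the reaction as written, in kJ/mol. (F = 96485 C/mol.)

In the reaction as written Br2(l) is reduced, so the Br₂/Br⁻ couple is the cathode and Ag⁺/Ag is the anode.
E°cell = +1.07 − (+0.80) = +0.27 V; balancing electrons gives n = 2.
ΔG° = −nFE°cell = −(2)(96485)(+0.27) J/mol = −52.1 kJ/mol.

−52.1 kJ/mol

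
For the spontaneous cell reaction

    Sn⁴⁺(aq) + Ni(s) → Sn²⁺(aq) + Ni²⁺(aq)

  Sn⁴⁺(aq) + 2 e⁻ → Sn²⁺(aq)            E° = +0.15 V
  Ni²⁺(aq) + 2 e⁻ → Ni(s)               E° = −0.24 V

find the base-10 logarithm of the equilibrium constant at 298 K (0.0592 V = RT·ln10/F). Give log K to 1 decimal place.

log K = 13.2

The Sn⁴⁺/Sn²⁺ couple is reduced (cathode); E°cell = +0.15 − (−0.24) = +0.39 V with n = 2.
At equilibrium E = 0, so log K = nE°cell / 0.0592 = (2)(+0.39) / 0.0592 = 13.2.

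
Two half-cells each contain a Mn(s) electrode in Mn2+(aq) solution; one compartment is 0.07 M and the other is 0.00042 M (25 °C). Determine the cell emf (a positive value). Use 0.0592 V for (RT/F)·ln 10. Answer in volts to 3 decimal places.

0.066 V

For a concentration cell E°cell = 0, since both electrodes use the same couple.
The compartment with the higher Mn2+(aq) concentration (0.07 M) acts as the cathode; ions are reduced there and produced at the dilute (0.00042 M) anode.
With n = 2, Ecell = −(0.0592/2)·log([dilute]/[conc]) = −(0.0592/2)·log(0.00042/0.07) = +0.066 V.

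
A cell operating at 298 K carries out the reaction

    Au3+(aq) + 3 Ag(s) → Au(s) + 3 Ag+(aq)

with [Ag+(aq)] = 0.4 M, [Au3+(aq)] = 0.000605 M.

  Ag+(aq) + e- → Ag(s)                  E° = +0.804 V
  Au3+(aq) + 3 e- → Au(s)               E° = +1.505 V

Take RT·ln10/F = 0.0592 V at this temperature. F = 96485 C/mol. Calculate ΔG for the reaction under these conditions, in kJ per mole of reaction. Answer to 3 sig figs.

E°cell = +1.505 − (+0.804) = +0.701 V; the balanced reaction transfers n = 3 electrons.
The reaction quotient is [Ag+(aq)]^3 / [Au3+(aq)] = 106; by Nernst, E = +0.701 − (0.0592/3)(2.024) = +0.6611 V.
Finally ΔG = −nFE = −(3)(96485 C/mol)(+0.6611 V) = −191 kJ/mol.

−191 kJ/mol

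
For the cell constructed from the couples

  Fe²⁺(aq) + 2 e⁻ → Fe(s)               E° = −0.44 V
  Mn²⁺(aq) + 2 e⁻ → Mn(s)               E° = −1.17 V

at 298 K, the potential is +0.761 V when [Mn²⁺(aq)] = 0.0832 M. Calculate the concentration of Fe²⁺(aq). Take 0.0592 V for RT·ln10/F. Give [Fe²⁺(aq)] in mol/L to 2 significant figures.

0.93 M

With Fe²⁺/Fe at the cathode and Mn²⁺/Mn at the anode, E°cell = −0.44 − (−1.17) = +0.73 V (n = 2).
Rearranging E = E° − (0.0592/n)·log Q gives log Q = 2(+0.73 − (+0.761))/0.0592 = −1.047.
The balanced reaction is Fe²⁺(aq) + Mn(s) → Fe(s) + Mn²⁺(aq), so Q = [Mn²⁺(aq)] / [Fe²⁺(aq)].
Solving for the unknown gives log [Fe²⁺(aq)] = −0.033, so [Fe²⁺(aq)] ≈ 0.93 M.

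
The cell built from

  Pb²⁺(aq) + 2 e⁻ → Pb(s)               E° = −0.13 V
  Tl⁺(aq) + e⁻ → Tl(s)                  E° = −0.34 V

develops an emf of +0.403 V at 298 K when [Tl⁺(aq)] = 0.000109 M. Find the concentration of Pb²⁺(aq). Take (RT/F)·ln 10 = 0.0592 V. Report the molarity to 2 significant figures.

The Pb²⁺/Pb couple has the larger reduction potential, so it is the cathode: E°cell = −0.13 − (−0.34) = +0.21 V and n = 2.
Rearranging E = E° − (0.0592/n)·log Q gives log Q = 2(+0.21 − (+0.403))/0.0592 = −6.520.
For Pb²⁺(aq) + 2 Tl(s) → Pb(s) + 2 Tl⁺(aq), the reaction quotient is Q = [Tl⁺(aq)]^2 / [Pb²⁺(aq)].
Solving for the unknown gives log [Pb²⁺(aq)] = −1.405, so [Pb²⁺(aq)] ≈ 0.039 M.

0.039 M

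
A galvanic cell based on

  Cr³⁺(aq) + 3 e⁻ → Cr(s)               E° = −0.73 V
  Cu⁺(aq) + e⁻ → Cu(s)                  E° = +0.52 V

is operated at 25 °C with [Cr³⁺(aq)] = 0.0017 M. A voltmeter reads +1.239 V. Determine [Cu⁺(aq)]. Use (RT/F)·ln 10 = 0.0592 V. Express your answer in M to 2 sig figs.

0.078 M

Cu⁺/Cu is the cathode (higher E°); E°cell = +0.52 − (−0.73) = +1.25 V with n = 3.
Rearranging E = E° − (0.0592/n)·log Q gives log Q = 3(+1.25 − (+1.239))/0.0592 = 0.557.
Balancing electrons gives 3 Cu⁺(aq) + Cr(s) → 3 Cu(s) + Cr³⁺(aq); thus Q = [Cr³⁺(aq)] / [Cu⁺(aq)]^3.
Isolating [Cu⁺(aq)] in Q = 10^{0.557} yields log [Cu⁺(aq)] = −1.109, i.e. 0.078 M.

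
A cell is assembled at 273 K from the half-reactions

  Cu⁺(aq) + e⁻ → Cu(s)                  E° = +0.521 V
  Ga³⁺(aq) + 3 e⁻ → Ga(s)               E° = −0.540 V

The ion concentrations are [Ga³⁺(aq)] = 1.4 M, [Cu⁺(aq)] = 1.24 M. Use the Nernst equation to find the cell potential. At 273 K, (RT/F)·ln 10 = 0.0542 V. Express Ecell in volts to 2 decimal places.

Since E°(Cu⁺/Cu) > E°(Ga³⁺/Ga), Cu⁺/Cu serves as the cathode.
E°cell = +0.521 − (−0.540) = +1.061 V, with n = 3 electrons transferred.
The balanced reaction is 3 Cu⁺(aq) + Ga(s) → 3 Cu(s) + Ga³⁺(aq), so Q = [Ga³⁺(aq)] / [Cu⁺(aq)]^3 = 0.734 and log Q = −0.134.
E = E° − (0.0542/n)·log Q = +1.061 − (0.0542/3)(−0.134) = +1.06 V.

+1.06 V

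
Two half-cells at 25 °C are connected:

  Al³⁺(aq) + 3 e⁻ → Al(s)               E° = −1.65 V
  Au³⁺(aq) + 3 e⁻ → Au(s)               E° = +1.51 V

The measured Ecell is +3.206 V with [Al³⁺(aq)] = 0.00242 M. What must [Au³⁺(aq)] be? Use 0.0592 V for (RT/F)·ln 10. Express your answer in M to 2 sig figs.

0.52 M

With Au³⁺/Au at the cathode and Al³⁺/Al at the anode, E°cell = +1.51 − (−1.65) = +3.16 V (n = 3).
Since E = E° − (0.0592/n)·log Q, log Q = n(E° − E)/0.0592 = −2.331.
For Au³⁺(aq) + Al(s) → Au(s) + Al³⁺(aq), the reaction quotient is Q = [Al³⁺(aq)] / [Au³⁺(aq)].
Substituting the known concentrations and solving, log [Au³⁺(aq)] = −0.285 and [Au³⁺(aq)] = 0.52 M.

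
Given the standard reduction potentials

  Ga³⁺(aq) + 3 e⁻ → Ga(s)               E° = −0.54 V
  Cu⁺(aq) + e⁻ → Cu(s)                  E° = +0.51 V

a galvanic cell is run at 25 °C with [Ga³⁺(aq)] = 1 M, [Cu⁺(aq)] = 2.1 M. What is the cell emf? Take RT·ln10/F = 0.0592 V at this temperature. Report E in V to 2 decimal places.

Since E°(Cu⁺/Cu) > E°(Ga³⁺/Ga), Cu⁺/Cu serves as the cathode.
E°cell = +0.51 − (−0.54) = +1.05 V, with n = 3 electrons transferred.
Balancing gives 3 Cu⁺(aq) + Ga(s) → 3 Cu(s) + Ga³⁺(aq); hence Q = [Ga³⁺(aq)] / [Cu⁺(aq)]^3 = 0.108 (log Q = −0.967).
By the Nernst equation, E = +1.05 − (0.0592/3)·(−0.967) = +1.07 V.

+1.07 V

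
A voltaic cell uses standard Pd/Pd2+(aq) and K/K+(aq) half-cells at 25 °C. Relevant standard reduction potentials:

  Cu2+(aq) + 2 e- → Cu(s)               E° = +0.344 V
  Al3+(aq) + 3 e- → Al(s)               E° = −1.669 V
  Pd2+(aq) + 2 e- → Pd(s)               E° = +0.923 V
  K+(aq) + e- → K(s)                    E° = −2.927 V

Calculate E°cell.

+3.850 V

Of the two couples in this cell, the one with the more positive reduction potential is reduced at the cathode: here that is Pd²⁺/Pd (+0.923 V); K⁺/K (−2.927 V) is the anode.
E°cell = E°(cathode) − E°(anode) = +0.923 − (−2.927) = +3.850 V.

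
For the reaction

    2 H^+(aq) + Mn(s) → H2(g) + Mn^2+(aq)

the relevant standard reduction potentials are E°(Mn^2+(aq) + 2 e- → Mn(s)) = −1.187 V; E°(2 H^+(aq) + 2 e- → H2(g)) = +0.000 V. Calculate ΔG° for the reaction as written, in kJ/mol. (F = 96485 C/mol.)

−229 kJ/mol

In the reaction as written H^+(aq) is reduced, so the 2H⁺/H₂ couple is the cathode and Mn²⁺/Mn is the anode.
E°cell = +0.000 − (−1.187) = +1.187 V; balancing electrons gives n = 2.
ΔG° = −nFE°cell = −(2)(96485)(+1.187) J/mol = −229 kJ/mol.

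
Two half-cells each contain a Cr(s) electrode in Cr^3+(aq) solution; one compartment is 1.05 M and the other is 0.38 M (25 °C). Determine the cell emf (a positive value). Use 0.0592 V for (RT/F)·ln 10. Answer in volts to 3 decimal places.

0.009 V

For a concentration cell E°cell = 0, since both electrodes use the same couple.
The compartment with the higher Cr^3+(aq) concentration (1.05 M) acts as the cathode; ions are reduced there and produced at the dilute (0.38 M) anode.
With n = 3, Ecell = −(0.0592/3)·log([dilute]/[conc]) = −(0.0592/3)·log(0.38/1.05) = +0.009 V.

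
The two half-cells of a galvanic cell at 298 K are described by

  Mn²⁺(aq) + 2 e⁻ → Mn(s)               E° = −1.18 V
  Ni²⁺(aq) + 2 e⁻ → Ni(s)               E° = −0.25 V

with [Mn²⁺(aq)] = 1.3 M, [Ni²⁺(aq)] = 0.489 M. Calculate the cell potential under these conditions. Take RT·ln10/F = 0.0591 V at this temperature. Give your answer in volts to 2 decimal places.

+0.92 V

Ni²⁺/Ni is reduced (cathode, E° = −0.25 V) and Mn²⁺/Mn is oxidized (anode).
E°cell = E°cat − E°an = −0.25 − (−1.18) = +0.93 V; n = 2.
For the overall reaction Ni²⁺(aq) + Mn(s) → Ni(s) + Mn²⁺(aq), Q = [Mn²⁺(aq)] / [Ni²⁺(aq)] = 2.66, giving log Q = 0.425.
Applying E = E° − (RT ln10/nF)·log Q gives +0.93 − (0.0591/2)(0.425) = +0.92 V.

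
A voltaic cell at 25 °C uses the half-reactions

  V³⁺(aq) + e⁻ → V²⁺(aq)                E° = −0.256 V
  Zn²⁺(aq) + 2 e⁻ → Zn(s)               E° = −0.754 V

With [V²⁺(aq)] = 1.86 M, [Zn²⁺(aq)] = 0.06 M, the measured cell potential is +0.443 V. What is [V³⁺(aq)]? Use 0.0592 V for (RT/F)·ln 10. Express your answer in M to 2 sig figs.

0.054 M

With V³⁺/V²⁺ at the cathode and Zn²⁺/Zn at the anode, E°cell = −0.256 − (−0.754) = +0.498 V (n = 2).
From the Nernst equation, log Q = n(E° − E)/0.0592 = 2·(+0.498 − (+0.443))/0.0592 = 1.858.
The balanced reaction is 2 V³⁺(aq) + Zn(s) → 2 V²⁺(aq) + Zn²⁺(aq), so Q = ([V²⁺(aq)]^2·[Zn²⁺(aq)]) / [V³⁺(aq)]^2.
Isolating [V³⁺(aq)] in Q = 10^{1.858} yields log [V³⁺(aq)] = −1.270, i.e. 0.054 M.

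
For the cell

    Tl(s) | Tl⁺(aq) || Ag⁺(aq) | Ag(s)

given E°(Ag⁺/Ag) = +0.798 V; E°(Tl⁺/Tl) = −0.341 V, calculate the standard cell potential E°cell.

+1.139 V

By convention the left-hand electrode in cell notation is the anode (oxidation) and the right-hand electrode is the cathode (reduction).
E°cell = E°(right) − E°(left) = +0.798 − (−0.341) = +1.139 V.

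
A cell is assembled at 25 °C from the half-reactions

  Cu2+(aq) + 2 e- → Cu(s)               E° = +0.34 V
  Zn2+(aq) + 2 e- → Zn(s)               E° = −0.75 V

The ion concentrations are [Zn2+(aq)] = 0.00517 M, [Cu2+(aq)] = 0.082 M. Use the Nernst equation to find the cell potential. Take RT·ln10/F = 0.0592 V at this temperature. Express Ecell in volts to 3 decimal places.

The Cu²⁺/Cu couple has the more positive E°, so it is the cathode; Zn²⁺/Zn is the anode.
E°cell = +0.34 − (−0.75) = +1.09 V, with n = 2 electrons transferred.
For the overall reaction Cu2+(aq) + Zn(s) → Cu(s) + Zn2+(aq), Q = [Zn2+(aq)] / [Cu2+(aq)] = 0.063, giving log Q = −1.200.
E = E° − (0.0592/n)·log Q = +1.09 − (0.0592/2)(−1.200) = +1.126 V.

+1.126 V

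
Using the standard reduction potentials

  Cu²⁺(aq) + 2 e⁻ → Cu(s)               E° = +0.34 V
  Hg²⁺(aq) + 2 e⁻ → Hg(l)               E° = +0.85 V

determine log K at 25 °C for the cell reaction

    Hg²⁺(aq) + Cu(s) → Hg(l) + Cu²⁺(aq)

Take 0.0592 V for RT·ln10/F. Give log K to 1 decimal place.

log K = 17.2

The Hg²⁺/Hg couple is reduced (cathode); E°cell = +0.85 − (+0.34) = +0.51 V with n = 2.
At equilibrium E = 0, so log K = nE°cell / 0.0592 = (2)(+0.51) / 0.0592 = 17.2.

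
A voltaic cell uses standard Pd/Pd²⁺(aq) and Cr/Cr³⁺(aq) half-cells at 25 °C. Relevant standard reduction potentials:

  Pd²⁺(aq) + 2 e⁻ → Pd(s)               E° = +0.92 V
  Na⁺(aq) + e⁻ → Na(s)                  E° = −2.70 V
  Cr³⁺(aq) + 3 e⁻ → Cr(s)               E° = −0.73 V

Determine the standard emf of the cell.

The Pd²⁺/Pd couple has the higher E°, so Pd ion is reduced (cathode) and Cr is oxidized (anode).
E°cell = E°(cathode) − E°(anode) = +0.92 − (−0.73) = +1.65 V.

+1.65 V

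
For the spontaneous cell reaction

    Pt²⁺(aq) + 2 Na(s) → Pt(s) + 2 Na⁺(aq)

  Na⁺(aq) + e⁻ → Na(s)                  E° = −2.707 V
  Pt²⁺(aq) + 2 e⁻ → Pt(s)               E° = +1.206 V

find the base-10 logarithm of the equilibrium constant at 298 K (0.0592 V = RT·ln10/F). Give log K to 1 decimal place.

log K = 132.2

The Pt²⁺/Pt couple is reduced (cathode); E°cell = +1.206 − (−2.707) = +3.913 V with n = 2.
At equilibrium E = 0, so log K = nE°cell / 0.0592 = (2)(+3.913) / 0.0592 = 132.2.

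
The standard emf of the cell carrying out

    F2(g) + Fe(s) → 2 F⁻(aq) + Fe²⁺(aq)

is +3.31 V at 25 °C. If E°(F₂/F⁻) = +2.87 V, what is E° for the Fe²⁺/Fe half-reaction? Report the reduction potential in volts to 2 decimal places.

−0.44 V

In the reaction as written the F₂/F⁻ couple is reduced (cathode) and Fe²⁺/Fe is oxidized (anode), so E°cell = E°(F₂/F⁻) − E°(Fe²⁺/Fe).
E°(Fe²⁺/Fe) = E°(cathode) − E°cell = +2.87 − (+3.31) = −0.44 V.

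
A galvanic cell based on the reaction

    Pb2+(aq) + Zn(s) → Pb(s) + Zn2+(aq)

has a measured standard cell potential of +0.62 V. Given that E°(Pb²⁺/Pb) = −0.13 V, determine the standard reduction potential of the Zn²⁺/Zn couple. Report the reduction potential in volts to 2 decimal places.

−0.75 V

In the reaction as written the Pb²⁺/Pb couple is reduced (cathode) and Zn²⁺/Zn is oxidized (anode), so E°cell = E°(Pb²⁺/Pb) − E°(Zn²⁺/Zn).
E°(Zn²⁺/Zn) = E°(cathode) − E°cell = −0.13 − (+0.62) = −0.75 V.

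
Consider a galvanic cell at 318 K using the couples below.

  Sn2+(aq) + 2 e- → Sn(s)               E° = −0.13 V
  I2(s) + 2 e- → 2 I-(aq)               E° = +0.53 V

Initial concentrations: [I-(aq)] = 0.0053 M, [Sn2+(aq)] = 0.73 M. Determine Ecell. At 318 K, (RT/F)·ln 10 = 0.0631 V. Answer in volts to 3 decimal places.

Since E°(I₂/I⁻) > E°(Sn²⁺/Sn), I₂/I⁻ serves as the cathode.
The standard potential is +0.53 − (−0.13) = +0.66 V and the balanced reaction transfers n = 2 electrons.
Balancing gives I2(s) + Sn(s) → 2 I-(aq) + Sn2+(aq); hence Q = [I-(aq)]^2·[Sn2+(aq)] = 2.05×10^−5 (log Q = −4.688).
E = E° − (0.0631/n)·log Q = +0.66 − (0.0631/2)(−4.688) = +0.808 V.

+0.808 V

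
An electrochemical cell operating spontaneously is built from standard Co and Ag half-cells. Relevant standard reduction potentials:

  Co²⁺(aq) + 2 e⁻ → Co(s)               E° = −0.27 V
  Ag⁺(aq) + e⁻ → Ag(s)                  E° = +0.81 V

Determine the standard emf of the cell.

The Ag⁺/Ag couple has the higher E°, so Ag ion is reduced (cathode) and Co is oxidized (anode).
E°cell = E°(cathode) − E°(anode) = +0.81 − (−0.27) = +1.08 V.

+1.08 V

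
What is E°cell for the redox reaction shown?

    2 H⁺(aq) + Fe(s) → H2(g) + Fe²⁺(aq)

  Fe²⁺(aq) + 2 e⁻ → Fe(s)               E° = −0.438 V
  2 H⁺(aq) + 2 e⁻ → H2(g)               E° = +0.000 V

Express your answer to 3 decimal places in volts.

+0.438 V

In the reaction as written, H⁺(aq) is reduced (cathode) and Fe²⁺(aq) is produced by oxidation at the anode.
E°cell = E°(cathode) − E°(anode) = +0.000 − (−0.438) = +0.438 V.
The positive value indicates the reaction is spontaneous as written.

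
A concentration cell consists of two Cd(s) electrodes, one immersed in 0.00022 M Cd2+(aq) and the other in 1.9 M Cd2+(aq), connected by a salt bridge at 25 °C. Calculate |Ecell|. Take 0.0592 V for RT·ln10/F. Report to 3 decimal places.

For a concentration cell E°cell = 0, since both electrodes use the same couple.
The compartment with the higher Cd2+(aq) concentration (1.9 M) acts as the cathode; ions are reduced there and produced at the dilute (0.00022 M) anode.
With n = 2, Ecell = −(0.0592/2)·log([dilute]/[conc]) = −(0.0592/2)·log(0.00022/1.9) = +0.117 V.

0.117 V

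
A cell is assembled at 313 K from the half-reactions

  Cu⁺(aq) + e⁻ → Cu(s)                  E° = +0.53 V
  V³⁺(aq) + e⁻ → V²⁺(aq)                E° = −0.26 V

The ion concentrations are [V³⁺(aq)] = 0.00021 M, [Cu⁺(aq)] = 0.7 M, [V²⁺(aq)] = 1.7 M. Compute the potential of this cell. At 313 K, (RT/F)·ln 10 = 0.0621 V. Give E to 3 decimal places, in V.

The Cu⁺/Cu couple has the more positive E°, so it is the cathode; V³⁺/V²⁺ is the anode.
The standard potential is +0.53 − (−0.26) = +0.79 V and the balanced reaction transfers n = 1 electron.
Balancing gives Cu⁺(aq) + V²⁺(aq) → Cu(s) + V³⁺(aq); hence Q = [V³⁺(aq)] / ([Cu⁺(aq)]·[V²⁺(aq)]) = 0.000176 (log Q = −3.753).
By the Nernst equation, E = +0.79 − (0.0621/1)·(−3.753) = +1.023 V.

+1.023 V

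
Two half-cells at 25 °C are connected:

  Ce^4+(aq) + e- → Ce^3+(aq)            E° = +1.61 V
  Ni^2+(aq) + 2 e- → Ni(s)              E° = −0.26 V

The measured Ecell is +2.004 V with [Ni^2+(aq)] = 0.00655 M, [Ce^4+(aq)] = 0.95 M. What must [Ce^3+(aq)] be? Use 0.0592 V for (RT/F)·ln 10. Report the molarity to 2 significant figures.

0.064 M

With Ce⁴⁺/Ce³⁺ at the cathode and Ni²⁺/Ni at the anode, E°cell = +1.61 − (−0.26) = +1.87 V (n = 2).
Rearranging E = E° − (0.0592/n)·log Q gives log Q = 2(+1.87 − (+2.004))/0.0592 = −4.527.
For 2 Ce^4+(aq) + Ni(s) → 2 Ce^3+(aq) + Ni^2+(aq), the reaction quotient is Q = ([Ce^3+(aq)]^2·[Ni^2+(aq)]) / [Ce^4+(aq)]^2.
Substituting the known concentrations and solving, log [Ce^3+(aq)] = −1.194 and [Ce^3+(aq)] = 0.064 M.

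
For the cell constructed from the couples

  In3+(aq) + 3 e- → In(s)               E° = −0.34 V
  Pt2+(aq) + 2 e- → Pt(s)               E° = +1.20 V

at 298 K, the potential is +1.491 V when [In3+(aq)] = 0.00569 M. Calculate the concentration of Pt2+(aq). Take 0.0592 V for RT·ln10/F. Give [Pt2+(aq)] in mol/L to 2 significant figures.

With Pt²⁺/Pt at the cathode and In³⁺/In at the anode, E°cell = +1.20 − (−0.34) = +1.54 V (n = 6).
Since E = E° − (0.0592/n)·log Q, log Q = n(E° − E)/0.0592 = 4.966.
The balanced reaction is 3 Pt2+(aq) + 2 In(s) → 3 Pt(s) + 2 In3+(aq), so Q = [In3+(aq)]^2 / [Pt2+(aq)]^3.
Substituting the known concentrations and solving, log [Pt2+(aq)] = −3.152 and [Pt2+(aq)] = 0.00070 M.

0.00070 M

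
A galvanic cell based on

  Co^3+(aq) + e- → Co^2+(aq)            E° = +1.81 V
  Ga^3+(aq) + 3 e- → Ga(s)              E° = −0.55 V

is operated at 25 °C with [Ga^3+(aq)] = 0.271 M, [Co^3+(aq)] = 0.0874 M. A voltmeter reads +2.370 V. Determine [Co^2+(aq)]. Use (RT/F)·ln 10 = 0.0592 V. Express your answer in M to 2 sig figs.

0.092 M

Co³⁺/Co²⁺ is the cathode (higher E°); E°cell = +1.81 − (−0.55) = +2.36 V with n = 3.
Since E = E° − (0.0592/n)·log Q, log Q = n(E° − E)/0.0592 = −0.507.
For 3 Co^3+(aq) + Ga(s) → 3 Co^2+(aq) + Ga^3+(aq), the reaction quotient is Q = ([Co^2+(aq)]^3·[Ga^3+(aq)]) / [Co^3+(aq)]^3.
Isolating [Co^2+(aq)] in Q = 10^{−0.507} yields log [Co^2+(aq)] = −1.038, i.e. 0.092 M.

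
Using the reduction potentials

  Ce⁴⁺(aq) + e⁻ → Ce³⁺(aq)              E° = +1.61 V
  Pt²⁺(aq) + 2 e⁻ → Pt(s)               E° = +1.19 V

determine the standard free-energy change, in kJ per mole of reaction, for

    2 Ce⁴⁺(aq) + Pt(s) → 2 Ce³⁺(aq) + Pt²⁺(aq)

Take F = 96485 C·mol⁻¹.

−81.0 kJ/mol

In the reaction as written Ce⁴⁺(aq) is reduced, so the Ce⁴⁺/Ce³⁺ couple is the cathode and Pt²⁺/Pt is the anode.
E°cell = +1.61 − (+1.19) = +0.42 V; balancing electrons gives n = 2.
ΔG° = −nFE°cell = −(2)(96485)(+0.42) J/mol = −81.0 kJ/mol.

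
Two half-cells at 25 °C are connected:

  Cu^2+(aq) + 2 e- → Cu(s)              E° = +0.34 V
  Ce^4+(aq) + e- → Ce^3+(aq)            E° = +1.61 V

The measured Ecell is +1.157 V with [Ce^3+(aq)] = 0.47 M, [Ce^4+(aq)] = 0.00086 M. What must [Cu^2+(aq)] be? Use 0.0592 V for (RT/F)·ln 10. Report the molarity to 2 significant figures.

0.022 M

With Ce⁴⁺/Ce³⁺ at the cathode and Cu²⁺/Cu at the anode, E°cell = +1.61 − (+0.34) = +1.27 V (n = 2).
Rearranging E = E° − (0.0592/n)·log Q gives log Q = 2(+1.27 − (+1.157))/0.0592 = 3.818.
The balanced reaction is 2 Ce^4+(aq) + Cu(s) → 2 Ce^3+(aq) + Cu^2+(aq), so Q = ([Ce^3+(aq)]^2·[Cu^2+(aq)]) / [Ce^4+(aq)]^2.
Isolating [Cu^2+(aq)] in Q = 10^{3.818} yields log [Cu^2+(aq)] = −1.657, i.e. 0.022 M.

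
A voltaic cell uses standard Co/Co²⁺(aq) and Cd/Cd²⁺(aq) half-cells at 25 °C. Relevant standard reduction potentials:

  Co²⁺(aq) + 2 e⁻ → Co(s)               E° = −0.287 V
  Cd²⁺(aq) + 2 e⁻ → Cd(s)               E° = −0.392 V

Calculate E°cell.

Of the two couples in this cell, the one with the more positive reduction potential is reduced at the cathode: here that is Co²⁺/Co (−0.287 V); Cd²⁺/Cd (−0.392 V) is the anode.
E°cell = E°(cathode) − E°(anode) = −0.287 − (−0.392) = +0.105 V.

+0.105 V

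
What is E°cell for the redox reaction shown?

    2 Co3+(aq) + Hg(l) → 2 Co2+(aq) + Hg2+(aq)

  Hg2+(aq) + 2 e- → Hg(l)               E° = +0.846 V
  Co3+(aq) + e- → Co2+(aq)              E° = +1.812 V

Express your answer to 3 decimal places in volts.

In the reaction as written, Co3+(aq) is reduced (cathode) and Hg2+(aq) is produced by oxidation at the anode.
E°cell = E°(cathode) − E°(anode) = +1.812 − (+0.846) = +0.966 V.

+0.966 V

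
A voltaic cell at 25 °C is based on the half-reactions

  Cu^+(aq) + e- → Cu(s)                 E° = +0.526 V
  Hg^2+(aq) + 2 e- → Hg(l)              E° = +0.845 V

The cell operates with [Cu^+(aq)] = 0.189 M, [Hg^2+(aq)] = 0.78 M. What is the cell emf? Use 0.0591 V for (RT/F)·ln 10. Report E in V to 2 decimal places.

+0.36 V

Since E°(Hg²⁺/Hg) > E°(Cu⁺/Cu), Hg²⁺/Hg serves as the cathode.
E°cell = +0.845 − (+0.526) = +0.319 V, with n = 2 electrons transferred.
The balanced reaction is Hg^2+(aq) + 2 Cu(s) → Hg(l) + 2 Cu^+(aq), so Q = [Cu^+(aq)]^2 / [Hg^2+(aq)] = 0.0458 and log Q = −1.339.
By the Nernst equation, E = +0.319 − (0.0591/2)·(−1.339) = +0.36 V.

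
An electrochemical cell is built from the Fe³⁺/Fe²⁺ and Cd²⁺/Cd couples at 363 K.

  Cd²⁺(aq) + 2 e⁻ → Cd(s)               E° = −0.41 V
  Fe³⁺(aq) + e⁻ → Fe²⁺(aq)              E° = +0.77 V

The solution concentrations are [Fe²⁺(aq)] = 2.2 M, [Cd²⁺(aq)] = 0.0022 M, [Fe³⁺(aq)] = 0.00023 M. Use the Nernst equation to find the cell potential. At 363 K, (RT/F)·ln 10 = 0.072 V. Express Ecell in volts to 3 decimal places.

+0.989 V

Since E°(Fe³⁺/Fe²⁺) > E°(Cd²⁺/Cd), Fe³⁺/Fe²⁺ serves as the cathode.
The standard potential is +0.77 − (−0.41) = +1.18 V and the balanced reaction transfers n = 2 electrons.
The balanced reaction is 2 Fe³⁺(aq) + Cd(s) → 2 Fe²⁺(aq) + Cd²⁺(aq), so Q = ([Fe²⁺(aq)]^2·[Cd²⁺(aq)]) / [Fe³⁺(aq)]^2 = 2.01×10^5 and log Q = 5.304.
By the Nernst equation, E = +1.18 − (0.072/2)·(5.304) = +0.989 V.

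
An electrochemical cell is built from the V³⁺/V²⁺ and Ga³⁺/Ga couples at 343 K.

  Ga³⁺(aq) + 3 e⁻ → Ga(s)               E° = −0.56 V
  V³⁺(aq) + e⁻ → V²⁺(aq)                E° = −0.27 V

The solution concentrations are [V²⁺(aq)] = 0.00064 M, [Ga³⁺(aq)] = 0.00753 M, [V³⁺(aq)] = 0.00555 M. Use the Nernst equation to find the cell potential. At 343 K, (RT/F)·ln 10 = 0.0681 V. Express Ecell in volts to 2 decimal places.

The V³⁺/V²⁺ couple has the more positive E°, so it is the cathode; Ga³⁺/Ga is the anode.
E°cell = −0.27 − (−0.56) = +0.29 V, with n = 3 electrons transferred.
Balancing gives 3 V³⁺(aq) + Ga(s) → 3 V²⁺(aq) + Ga³⁺(aq); hence Q = ([V²⁺(aq)]^3·[Ga³⁺(aq)]) / [V³⁺(aq)]^3 = 1.15×10^−5 (log Q = −4.938).
Applying E = E° − (RT ln10/nF)·log Q gives +0.29 − (0.0681/3)(−4.938) = +0.40 V.

+0.40 V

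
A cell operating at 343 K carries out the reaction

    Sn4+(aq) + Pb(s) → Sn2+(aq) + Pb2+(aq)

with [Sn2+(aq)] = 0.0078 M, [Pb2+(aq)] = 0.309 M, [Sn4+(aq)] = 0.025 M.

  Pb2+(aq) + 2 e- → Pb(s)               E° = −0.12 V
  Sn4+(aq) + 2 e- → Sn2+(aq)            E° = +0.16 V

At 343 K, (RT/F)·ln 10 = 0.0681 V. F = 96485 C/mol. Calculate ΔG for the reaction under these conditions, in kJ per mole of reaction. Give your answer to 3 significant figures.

−60.7 kJ/mol

E°cell = +0.16 − (−0.12) = +0.28 V; the balanced reaction transfers n = 2 electrons.
The reaction quotient is ([Sn2+(aq)]·[Pb2+(aq)]) / [Sn4+(aq)] = 0.0964; by Nernst, E = +0.28 − (0.0681/2)(−1.016) = +0.3146 V.
Finally ΔG = −nFE = −(2)(96485 C/mol)(+0.3146 V) = −60.7 kJ/mol.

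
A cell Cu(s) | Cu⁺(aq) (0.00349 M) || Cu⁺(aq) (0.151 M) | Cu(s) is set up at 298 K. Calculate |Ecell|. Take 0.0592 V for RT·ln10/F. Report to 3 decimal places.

0.097 V

For a concentration cell E°cell = 0, since both electrodes use the same couple.
The compartment with the higher Cu⁺(aq) concentration (0.151 M) acts as the cathode; ions are reduced there and produced at the dilute (0.00349 M) anode.
With n = 1, Ecell = −(0.0592/1)·log([dilute]/[conc]) = −(0.0592/1)·log(0.00349/0.151) = +0.097 V.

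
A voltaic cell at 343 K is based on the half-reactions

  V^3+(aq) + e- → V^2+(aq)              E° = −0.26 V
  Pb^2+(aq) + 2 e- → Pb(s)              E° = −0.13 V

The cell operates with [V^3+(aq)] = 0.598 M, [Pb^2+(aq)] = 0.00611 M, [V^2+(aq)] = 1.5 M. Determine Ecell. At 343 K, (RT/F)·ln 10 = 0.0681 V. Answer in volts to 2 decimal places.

+0.08 V

The Pb²⁺/Pb couple has the more positive E°, so it is the cathode; V³⁺/V²⁺ is the anode.
E°cell = E°cat − E°an = −0.13 − (−0.26) = +0.13 V; n = 2.
Balancing gives Pb^2+(aq) + 2 V^2+(aq) → Pb(s) + 2 V^3+(aq); hence Q = [V^3+(aq)]^2 / ([Pb^2+(aq)]·[V^2+(aq)]^2) = 26 (log Q = 1.415).
Applying E = E° − (RT ln10/nF)·log Q gives +0.13 − (0.0681/2)(1.415) = +0.08 V.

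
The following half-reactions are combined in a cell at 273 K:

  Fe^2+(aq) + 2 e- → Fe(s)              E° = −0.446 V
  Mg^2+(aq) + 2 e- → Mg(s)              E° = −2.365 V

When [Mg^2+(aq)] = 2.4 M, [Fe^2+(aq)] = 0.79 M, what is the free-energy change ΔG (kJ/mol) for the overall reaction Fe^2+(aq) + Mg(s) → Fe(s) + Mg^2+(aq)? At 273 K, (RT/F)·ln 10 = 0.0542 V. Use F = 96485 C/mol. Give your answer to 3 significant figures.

−368 kJ/mol

With Fe²⁺/Fe reduced at the cathode, E°cell = −0.446 − (−2.365) = +1.919 V and n = 2.
The reaction quotient is [Mg^2+(aq)] / [Fe^2+(aq)] = 3.04; by Nernst, E = +1.919 − (0.0542/2)(0.483) = +1.9059 V.
Then ΔG = −nFE = −2 × 96485 × +1.9059 J/mol = −368 kJ/mol.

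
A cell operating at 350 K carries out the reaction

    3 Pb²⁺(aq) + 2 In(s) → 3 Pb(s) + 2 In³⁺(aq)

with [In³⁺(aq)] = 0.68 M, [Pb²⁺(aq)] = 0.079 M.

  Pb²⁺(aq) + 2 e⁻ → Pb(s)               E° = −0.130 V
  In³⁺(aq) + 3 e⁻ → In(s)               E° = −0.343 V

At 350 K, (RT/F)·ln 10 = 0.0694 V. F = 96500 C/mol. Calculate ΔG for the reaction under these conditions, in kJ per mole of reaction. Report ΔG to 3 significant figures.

With Pb²⁺/Pb reduced at the cathode, E°cell = −0.130 − (−0.343) = +0.213 V and n = 6.
Here Q = [In³⁺(aq)]^2 / [Pb²⁺(aq)]^3 = 938 (log Q = 2.972), giving E = +0.213 − (0.0694/6)·(2.972) = +0.1786 V.
Finally ΔG = −nFE = −(6)(96500 C/mol)(+0.1786 V) = −103 kJ/mol.

−103 kJ/mol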